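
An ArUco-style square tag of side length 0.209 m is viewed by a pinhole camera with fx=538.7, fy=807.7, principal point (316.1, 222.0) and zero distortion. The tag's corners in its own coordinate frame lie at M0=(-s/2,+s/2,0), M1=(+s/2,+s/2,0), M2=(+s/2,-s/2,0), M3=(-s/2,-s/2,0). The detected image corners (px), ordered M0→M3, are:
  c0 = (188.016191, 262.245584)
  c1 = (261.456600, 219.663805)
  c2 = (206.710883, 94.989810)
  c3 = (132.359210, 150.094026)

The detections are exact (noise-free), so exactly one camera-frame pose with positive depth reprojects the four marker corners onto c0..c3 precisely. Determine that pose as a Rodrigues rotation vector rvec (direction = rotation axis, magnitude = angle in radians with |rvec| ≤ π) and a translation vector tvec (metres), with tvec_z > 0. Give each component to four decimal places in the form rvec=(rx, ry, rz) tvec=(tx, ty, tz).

rvec=(0.5048, 0.3521, -0.4358) tvec=(-0.2556, -0.0532, 1.1530)

Intrinsics K: fx=538.7, fy=807.7, cx=316.1, cy=222.0
Marker side s = 0.209 m; corners in marker frame (Z=0):
  M0 = (-0.1045, +0.1045, 0)
  M1 = (+0.1045, +0.1045, 0)
  M2 = (+0.1045, -0.1045, 0)
  M3 = (-0.1045, -0.1045, 0)
Detected image corners:
  c0 = (188.016191, 262.245584) px
  c1 = (261.456600, 219.663805) px
  c2 = (206.710883, 94.989810) px
  c3 = (132.359210, 150.094026) px
Planar DLT: solve 8×8 A·h = b for H (H[2,2]=1):
  H  [+280.90785 +330.05929 +196.67758]
  H  [-299.57271 +626.12949 +184.75479]
  H  [-0.36820 +0.33405 +1.00000]
B = K⁻¹H; ‖b₁‖=0.867310, ‖b₂‖=0.867310; λ = 2/(‖b₁‖+‖b₂‖) = 1.152990, sign → tz>0 ⇒ λ=+1.152990
r₁ = λ·B[:,0] = (+0.85034,-0.31095,-0.42453); r₂ = λ·B[:,1] = (+0.48043,+0.78793,+0.38516)
r₃ = r₁×r₂ = (+0.21474,-0.53147,+0.81940); SVD([r₁ r₂ r₃]) → R = UVᵀ:
  R  [+0.85034 +0.48043 +0.21474]
  R  [-0.31095 +0.78793 -0.53147]
  R  [-0.42453 +0.38516 +0.81940]
t = (-0.25560, -0.05317, +1.15299) m
tr R = 2.457680; θ = arccos((tr R − 1)/2) = 0.754170 rad = 43.211°
axis k = ((R−Rᵀ)₃₂, (R−Rᵀ)₁₃, (R−Rᵀ)₂₁) / (2 sinθ) = (+0.669386, +0.466834, -0.577916)
rvec = θ·k = (+0.504831, +0.352073, -0.435847)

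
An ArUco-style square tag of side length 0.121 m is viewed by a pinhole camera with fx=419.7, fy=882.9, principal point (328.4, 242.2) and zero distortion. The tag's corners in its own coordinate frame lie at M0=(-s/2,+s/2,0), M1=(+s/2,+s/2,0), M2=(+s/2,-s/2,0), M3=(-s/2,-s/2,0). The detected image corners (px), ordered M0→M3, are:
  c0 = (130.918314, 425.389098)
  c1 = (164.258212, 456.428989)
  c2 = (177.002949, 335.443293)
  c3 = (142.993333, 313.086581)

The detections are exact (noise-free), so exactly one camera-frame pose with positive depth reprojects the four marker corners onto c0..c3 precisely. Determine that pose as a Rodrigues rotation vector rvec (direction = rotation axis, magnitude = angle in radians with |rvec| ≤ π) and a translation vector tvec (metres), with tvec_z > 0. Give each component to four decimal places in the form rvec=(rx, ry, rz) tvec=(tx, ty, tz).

rvec=(-0.1084, 0.5698, 0.1802) tvec=(-0.3778, 0.1432, 0.9050)

Intrinsics K: fx=419.7, fy=882.9, cx=328.4, cy=242.2
Marker side s = 0.121 m; corners in marker frame (Z=0):
  M0 = (-0.0605, +0.0605, 0)
  M1 = (+0.0605, +0.0605, 0)
  M2 = (+0.0605, -0.0605, 0)
  M3 = (-0.0605, -0.0605, 0)
Detected image corners:
  c0 = (130.918314, 425.389098) px
  c1 = (164.258212, 456.428989) px
  c2 = (177.002949, 335.443293) px
  c3 = (142.993333, 313.086581) px
Planar DLT: solve 8×8 A·h = b for H (H[2,2]=1):
  H  [+185.72110 -111.30464 +153.20150]
  H  [-9.81696 +940.69180 +381.89784]
  H  [-0.60206 -0.05751 +1.00000]
B = K⁻¹H; ‖b₁‖=1.104926, ‖b₂‖=1.104926; λ = 2/(‖b₁‖+‖b₂‖) = 0.905038, sign → tz>0 ⇒ λ=+0.905038
r₁ = λ·B[:,0] = (+0.82684,+0.13941,-0.54488); r₂ = λ·B[:,1] = (-0.19929,+0.97856,-0.05205)
r₃ = r₁×r₂ = (+0.52594,+0.15163,+0.83689); SVD([r₁ r₂ r₃]) → R = UVᵀ:
  R  [+0.82684 -0.19929 +0.52594]
  R  [+0.13941 +0.97856 +0.15163]
  R  [-0.54488 -0.05205 +0.83689]
t = (-0.37780, +0.14320, +0.90504) m
tr R = 2.642291; θ = arccos((tr R − 1)/2) = 0.607381 rad = 34.800°
axis k = ((R−Rᵀ)₃₂, (R−Rᵀ)₁₃, (R−Rᵀ)₂₁) / (2 sinθ) = (-0.178436, +0.938142, +0.296733)
rvec = θ·k = (-0.108379, +0.569809, +0.180230)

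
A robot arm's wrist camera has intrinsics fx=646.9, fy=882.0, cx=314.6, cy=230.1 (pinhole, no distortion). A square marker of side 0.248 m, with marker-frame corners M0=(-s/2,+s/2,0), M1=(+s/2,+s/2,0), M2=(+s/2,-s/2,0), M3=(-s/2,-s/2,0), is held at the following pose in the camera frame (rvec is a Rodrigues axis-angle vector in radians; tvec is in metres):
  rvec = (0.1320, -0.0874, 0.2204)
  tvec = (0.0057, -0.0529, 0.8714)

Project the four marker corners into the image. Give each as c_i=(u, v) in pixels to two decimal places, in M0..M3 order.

c0=(209.08, 271.23) c1=(385.51, 321.67) c2=(429.21, 81.34) c3=(247.81, 22.00)

Intrinsics K: fx=646.9, fy=882.0, cx=314.6, cy=230.1
Marker side s = 0.248 m; corners in marker frame (Z=0):
  M0 = (-0.1240, +0.1240, 0)
  M1 = (+0.1240, +0.1240, 0)
  M2 = (+0.1240, -0.1240, 0)
  M3 = (-0.1240, -0.1240, 0)
rvec = (0.1320, -0.0874, 0.2204), |rvec| = θ = 0.27136 rad = 15.548°
Rodrigues: sinθ=0.26805, 1−cosθ=0.03659; R = I + sinθ·[k]× + (1−cosθ)·[k]×²:
    [+0.97206 -0.22344 -0.07187]
    [+0.21197 +0.96720 -0.13996]
    [+0.10079 +0.12081 +0.98755]
t = (0.0057, -0.0529, 0.8714) m
M0: Pc = R·M0+t = (-0.14254, +0.04075, +0.87388); u = 646.9·(-0.14254)/0.87388 + 314.6 = 209.0817, v = 882.0·(+0.04075)/0.87388 + 230.1 = 271.2270
M1: Pc = R·M1+t = (+0.09853, +0.09332, +0.89888); u = 646.9·(+0.09853)/0.89888 + 314.6 = 385.5093, v = 882.0·(+0.09332)/0.89888 + 230.1 = 321.6653
M2: Pc = R·M2+t = (+0.15394, -0.14655, +0.86892); u = 646.9·(+0.15394)/0.86892 + 314.6 = 429.2085, v = 882.0·(-0.14655)/0.86892 + 230.1 = 81.3449
M3: Pc = R·M3+t = (-0.08713, -0.19912, +0.84392); u = 646.9·(-0.08713)/0.84392 + 314.6 = 247.8115, v = 882.0·(-0.19912)/0.84392 + 230.1 = 21.9981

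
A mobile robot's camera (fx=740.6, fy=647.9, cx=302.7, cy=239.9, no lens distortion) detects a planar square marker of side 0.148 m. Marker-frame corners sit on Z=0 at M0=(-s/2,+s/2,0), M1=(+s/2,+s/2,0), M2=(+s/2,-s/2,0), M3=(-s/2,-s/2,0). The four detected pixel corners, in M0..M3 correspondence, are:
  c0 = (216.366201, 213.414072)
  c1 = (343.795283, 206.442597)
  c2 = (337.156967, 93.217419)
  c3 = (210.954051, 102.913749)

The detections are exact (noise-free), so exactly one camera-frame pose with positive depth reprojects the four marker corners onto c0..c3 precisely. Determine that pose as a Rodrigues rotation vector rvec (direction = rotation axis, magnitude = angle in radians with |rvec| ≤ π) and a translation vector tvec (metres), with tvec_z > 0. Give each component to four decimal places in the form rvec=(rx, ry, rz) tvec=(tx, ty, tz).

rvec=(-0.0451, 0.1453, -0.0518) tvec=(-0.0303, -0.1129, 0.8498)

Intrinsics K: fx=740.6, fy=647.9, cx=302.7, cy=239.9
Marker side s = 0.148 m; corners in marker frame (Z=0):
  M0 = (-0.0740, +0.0740, 0)
  M1 = (+0.0740, +0.0740, 0)
  M2 = (+0.0740, -0.0740, 0)
  M3 = (-0.0740, -0.0740, 0)
Detected image corners:
  c0 = (216.366201, 213.414072) px
  c1 = (343.795283, 206.442597) px
  c2 = (337.156967, 93.217419) px
  c3 = (210.954051, 102.913749) px
Planar DLT: solve 8×8 A·h = b for H (H[2,2]=1):
  H  [+810.06248 +24.78120 +276.26304]
  H  [-82.35261 +746.88919 +153.81184]
  H  [-0.16886 -0.05731 +1.00000]
B = K⁻¹H; ‖b₁‖=1.176778, ‖b₂‖=1.176778; λ = 2/(‖b₁‖+‖b₂‖) = 0.849778, sign → tz>0 ⇒ λ=+0.849778
r₁ = λ·B[:,0] = (+0.98813,-0.05488,-0.14349); r₂ = λ·B[:,1] = (+0.04834,+0.99764,-0.04870)
r₃ = r₁×r₂ = (+0.14583,+0.04118,+0.98845); SVD([r₁ r₂ r₃]) → R = UVᵀ:
  R  [+0.98813 +0.04834 +0.14583]
  R  [-0.05488 +0.99764 +0.04118]
  R  [-0.14349 -0.04870 +0.98845]
t = (-0.03033, -0.11291, +0.84978) m
tr R = 2.974225; θ = arccos((tr R − 1)/2) = 0.160720 rad = 9.209°
axis k = ((R−Rᵀ)₃₂, (R−Rᵀ)₁₃, (R−Rᵀ)₂₁) / (2 sinθ) = (-0.280833, +0.903948, -0.322506)
rvec = θ·k = (-0.045136, +0.145283, -0.051833)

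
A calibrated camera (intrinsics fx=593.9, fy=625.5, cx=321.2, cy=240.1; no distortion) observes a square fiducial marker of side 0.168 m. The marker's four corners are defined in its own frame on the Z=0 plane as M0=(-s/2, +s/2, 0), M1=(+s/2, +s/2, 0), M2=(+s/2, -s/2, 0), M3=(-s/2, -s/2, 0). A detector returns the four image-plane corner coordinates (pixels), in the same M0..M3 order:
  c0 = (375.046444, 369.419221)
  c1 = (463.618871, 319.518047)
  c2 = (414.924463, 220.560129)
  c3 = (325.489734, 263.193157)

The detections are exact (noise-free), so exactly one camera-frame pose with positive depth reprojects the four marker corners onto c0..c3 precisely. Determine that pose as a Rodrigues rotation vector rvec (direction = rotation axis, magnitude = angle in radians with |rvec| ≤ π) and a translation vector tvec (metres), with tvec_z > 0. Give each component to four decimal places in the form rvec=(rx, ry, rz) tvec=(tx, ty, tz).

Intrinsics K: fx=593.9, fy=625.5, cx=321.2, cy=240.1
Marker side s = 0.168 m; corners in marker frame (Z=0):
  M0 = (-0.0840, +0.0840, 0)
  M1 = (+0.0840, +0.0840, 0)
  M2 = (+0.0840, -0.0840, 0)
  M3 = (-0.0840, -0.0840, 0)
Detected image corners:
  c0 = (375.046444, 369.419221) px
  c1 = (463.618871, 319.518047) px
  c2 = (414.924463, 220.560129) px
  c3 = (325.489734, 263.193157) px
Planar DLT: solve 8×8 A·h = b for H (H[2,2]=1):
  H  [+671.32813 +236.99366 +395.82066]
  H  [-170.04994 +568.91515 +291.87198]
  H  [+0.35847 -0.14019 +1.00000]
B = K⁻¹H; ‖b₁‖=1.083140, ‖b₂‖=1.083140; λ = 2/(‖b₁‖+‖b₂‖) = 0.923241, sign → tz>0 ⇒ λ=+0.923241
r₁ = λ·B[:,0] = (+0.86461,-0.37803,+0.33096); r₂ = λ·B[:,1] = (+0.43842,+0.88940,-0.12943)
r₃ = r₁×r₂ = (-0.24543,+0.25700,+0.93473); SVD([r₁ r₂ r₃]) → R = UVᵀ:
  R  [+0.86461 +0.43842 -0.24543]
  R  [-0.37803 +0.88940 +0.25700]
  R  [+0.33096 -0.12943 +0.93473]
t = (+0.11600, +0.07642, +0.92324) m
tr R = 2.688745; θ = arccos((tr R − 1)/2) = 0.565404 rad = 32.395°
axis k = ((R−Rᵀ)₃₂, (R−Rᵀ)₁₃, (R−Rᵀ)₂₁) / (2 sinθ) = (-0.360643, -0.537916, -0.761960)
rvec = θ·k = (-0.203909, -0.304140, -0.430815)

rvec=(-0.2039, -0.3041, -0.4308) tvec=(0.1160, 0.0764, 0.9232)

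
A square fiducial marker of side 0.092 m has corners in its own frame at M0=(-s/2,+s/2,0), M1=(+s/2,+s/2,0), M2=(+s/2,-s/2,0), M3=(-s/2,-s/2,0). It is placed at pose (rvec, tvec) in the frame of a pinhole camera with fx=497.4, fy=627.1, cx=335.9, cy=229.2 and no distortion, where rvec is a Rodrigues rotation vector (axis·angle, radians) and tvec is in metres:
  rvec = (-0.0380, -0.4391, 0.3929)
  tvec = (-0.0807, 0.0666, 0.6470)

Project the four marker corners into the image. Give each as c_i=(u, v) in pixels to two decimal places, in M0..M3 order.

Intrinsics K: fx=497.4, fy=627.1, cx=335.9, cy=229.2
Marker side s = 0.092 m; corners in marker frame (Z=0):
  M0 = (-0.0460, +0.0460, 0)
  M1 = (+0.0460, +0.0460, 0)
  M2 = (+0.0460, -0.0460, 0)
  M3 = (-0.0460, -0.0460, 0)
rvec = (-0.0380, -0.4391, 0.3929), |rvec| = θ = 0.59044 rad = 33.830°
Rodrigues: sinθ=0.55673, 1−cosθ=0.16931; R = I + sinθ·[k]× + (1−cosθ)·[k]×²:
    [+0.83140 -0.36236 -0.42128]
    [+0.37857 +0.92433 -0.04795]
    [+0.40678 -0.11961 +0.90566]
t = (-0.0807, 0.0666, 0.6470) m
M0: Pc = R·M0+t = (-0.13561, +0.09171, +0.62279); u = 497.4·(-0.13561)/0.62279 + 335.9 = 227.5902, v = 627.1·(+0.09171)/0.62279 + 229.2 = 321.5402
M1: Pc = R·M1+t = (-0.05912, +0.12653, +0.66021); u = 497.4·(-0.05912)/0.66021 + 335.9 = 291.3558, v = 627.1·(+0.12653)/0.66021 + 229.2 = 349.3877
M2: Pc = R·M2+t = (-0.02579, +0.04149, +0.67121); u = 497.4·(-0.02579)/0.67121 + 335.9 = 316.7906, v = 627.1·(+0.04149)/0.67121 + 229.2 = 267.9678
M3: Pc = R·M3+t = (-0.10228, +0.00667, +0.63379); u = 497.4·(-0.10228)/0.63379 + 335.9 = 255.6340, v = 627.1·(+0.00667)/0.63379 + 229.2 = 235.7963

c0=(227.59, 321.54) c1=(291.36, 349.39) c2=(316.79, 267.97) c3=(255.63, 235.80)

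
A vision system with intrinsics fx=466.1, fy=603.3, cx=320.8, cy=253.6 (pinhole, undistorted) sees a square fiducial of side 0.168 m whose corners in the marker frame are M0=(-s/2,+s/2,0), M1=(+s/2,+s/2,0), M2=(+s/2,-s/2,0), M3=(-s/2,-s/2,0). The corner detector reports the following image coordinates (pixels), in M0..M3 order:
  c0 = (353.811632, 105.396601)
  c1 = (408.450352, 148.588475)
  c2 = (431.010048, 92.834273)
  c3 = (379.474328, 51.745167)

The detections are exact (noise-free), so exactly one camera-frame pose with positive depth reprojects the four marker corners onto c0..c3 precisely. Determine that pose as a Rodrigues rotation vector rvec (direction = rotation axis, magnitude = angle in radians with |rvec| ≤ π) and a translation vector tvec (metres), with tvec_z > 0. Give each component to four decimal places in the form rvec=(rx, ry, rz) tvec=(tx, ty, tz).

rvec=(-0.4142, -0.1522, 0.5227) tvec=(0.1964, -0.3224, 1.2575)

Intrinsics K: fx=466.1, fy=603.3, cx=320.8, cy=253.6
Marker side s = 0.168 m; corners in marker frame (Z=0):
  M0 = (-0.0840, +0.0840, 0)
  M1 = (+0.0840, +0.0840, 0)
  M2 = (+0.0840, -0.0840, 0)
  M3 = (-0.0840, -0.0840, 0)
Detected image corners:
  c0 = (353.811632, 105.396601) px
  c1 = (408.450352, 148.588475) px
  c2 = (431.010048, 92.834273) px
  c3 = (379.474328, 51.745167) px
Planar DLT: solve 8×8 A·h = b for H (H[2,2]=1):
  H  [+327.15793 -275.10719 +393.59033]
  H  [+253.55490 +292.27457 +98.92350]
  H  [+0.02905 -0.33473 +1.00000]
B = K⁻¹H; ‖b₁‖=0.795214, ‖b₂‖=0.795214; λ = 2/(‖b₁‖+‖b₂‖) = 1.257522, sign → tz>0 ⇒ λ=+1.257522
r₁ = λ·B[:,0] = (+0.85752,+0.51316,+0.03653); r₂ = λ·B[:,1] = (-0.45252,+0.78616,-0.42093)
r₃ = r₁×r₂ = (-0.24472,+0.34442,+0.90636); SVD([r₁ r₂ r₃]) → R = UVᵀ:
  R  [+0.85752 -0.45252 -0.24472]
  R  [+0.51316 +0.78616 +0.34442]
  R  [+0.03653 -0.42093 +0.90636]
t = (+0.19639, -0.32241, +1.25752) m
tr R = 2.550034; θ = arccos((tr R − 1)/2) = 0.684054 rad = 39.193°
axis k = ((R−Rᵀ)₃₂, (R−Rᵀ)₁₃, (R−Rᵀ)₂₁) / (2 sinθ) = (-0.605556, -0.222531, +0.764056)
rvec = θ·k = (-0.414233, -0.152223, +0.522656)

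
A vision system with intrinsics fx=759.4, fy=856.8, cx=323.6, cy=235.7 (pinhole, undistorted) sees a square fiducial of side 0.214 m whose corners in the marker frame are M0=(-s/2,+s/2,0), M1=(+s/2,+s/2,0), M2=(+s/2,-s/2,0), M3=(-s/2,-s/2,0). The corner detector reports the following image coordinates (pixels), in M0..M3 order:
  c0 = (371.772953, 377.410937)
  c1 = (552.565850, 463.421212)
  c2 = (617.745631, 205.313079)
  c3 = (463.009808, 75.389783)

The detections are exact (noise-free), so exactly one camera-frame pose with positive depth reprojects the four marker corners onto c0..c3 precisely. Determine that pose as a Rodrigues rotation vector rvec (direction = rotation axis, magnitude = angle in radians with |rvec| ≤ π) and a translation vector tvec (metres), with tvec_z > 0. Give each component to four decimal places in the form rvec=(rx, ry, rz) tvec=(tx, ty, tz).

rvec=(-0.0945, -0.5949, 0.3981) tvec=(0.1509, 0.0320, 0.6135)

Intrinsics K: fx=759.4, fy=856.8, cx=323.6, cy=235.7
Marker side s = 0.214 m; corners in marker frame (Z=0):
  M0 = (-0.1070, +0.1070, 0)
  M1 = (+0.1070, +0.1070, 0)
  M2 = (+0.1070, -0.1070, 0)
  M3 = (-0.1070, -0.1070, 0)
Detected image corners:
  c0 = (371.772953, 377.410937) px
  c1 = (552.565850, 463.421212) px
  c2 = (617.745631, 205.313079) px
  c3 = (463.009808, 75.389783) px
Planar DLT: solve 8×8 A·h = b for H (H[2,2]=1):
  H  [+1212.04140 -523.13031 +510.33943]
  H  [+748.73227 +1207.97193 +280.46117]
  H  [+0.85825 -0.32569 +1.00000]
B = K⁻¹H; ‖b₁‖=1.630047, ‖b₂‖=1.630047; λ = 2/(‖b₁‖+‖b₂‖) = 0.613479, sign → tz>0 ⇒ λ=+0.613479
r₁ = λ·B[:,0] = (+0.75478,+0.39126,+0.52652); r₂ = λ·B[:,1] = (-0.33747,+0.91989,-0.19981)
r₃ = r₁×r₂ = (-0.56251,-0.02687,+0.82635); SVD([r₁ r₂ r₃]) → R = UVᵀ:
  R  [+0.75478 -0.33747 -0.56251]
  R  [+0.39126 +0.91989 -0.02687]
  R  [+0.52652 -0.19981 +0.82635]
t = (+0.15086, +0.03205, +0.61348) m
tr R = 2.501020; θ = arccos((tr R − 1)/2) = 0.721962 rad = 41.365°
axis k = ((R−Rᵀ)₃₂, (R−Rᵀ)₁₃, (R−Rᵀ)₂₁) / (2 sinθ) = (-0.130841, -0.823951, +0.551348)
rvec = θ·k = (-0.094462, -0.594862, +0.398053)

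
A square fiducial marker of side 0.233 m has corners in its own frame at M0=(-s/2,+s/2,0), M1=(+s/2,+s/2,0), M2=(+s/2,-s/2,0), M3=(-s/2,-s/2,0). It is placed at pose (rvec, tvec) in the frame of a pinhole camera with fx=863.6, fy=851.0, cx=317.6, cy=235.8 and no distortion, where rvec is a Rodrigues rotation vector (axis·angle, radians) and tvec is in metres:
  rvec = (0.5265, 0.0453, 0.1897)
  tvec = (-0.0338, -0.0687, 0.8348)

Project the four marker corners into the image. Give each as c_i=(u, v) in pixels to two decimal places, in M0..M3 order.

c0=(155.34, 243.16) c1=(376.46, 285.62) c2=(428.93, 76.82) c3=(174.46, 27.58)

Intrinsics K: fx=863.6, fy=851.0, cx=317.6, cy=235.8
Marker side s = 0.233 m; corners in marker frame (Z=0):
  M0 = (-0.1165, +0.1165, 0)
  M1 = (+0.1165, +0.1165, 0)
  M2 = (+0.1165, -0.1165, 0)
  M3 = (-0.1165, -0.1165, 0)
rvec = (0.5265, 0.0453, 0.1897), |rvec| = θ = 0.56146 rad = 32.169°
Rodrigues: sinθ=0.53242, 1−cosθ=0.15352; R = I + sinθ·[k]× + (1−cosθ)·[k]×²:
    [+0.98148 -0.16827 +0.09160]
    [+0.19150 +0.84748 -0.49509]
    [+0.00568 +0.50346 +0.86400]
t = (-0.0338, -0.0687, 0.8348) m
M0: Pc = R·M0+t = (-0.16775, +0.00772, +0.89279); u = 863.6·(-0.16775)/0.89279 + 317.6 = 155.3388, v = 851.0·(+0.00772)/0.89279 + 235.8 = 243.1594
M1: Pc = R·M1+t = (+0.06094, +0.05234, +0.89411); u = 863.6·(+0.06094)/0.89411 + 317.6 = 376.4583, v = 851.0·(+0.05234)/0.89411 + 235.8 = 285.6174
M2: Pc = R·M2+t = (+0.10015, -0.14512, +0.77681); u = 863.6·(+0.10015)/0.77681 + 317.6 = 428.9347, v = 851.0·(-0.14512)/0.77681 + 235.8 = 76.8192
M3: Pc = R·M3+t = (-0.12854, -0.18974, +0.77549); u = 863.6·(-0.12854)/0.77549 + 317.6 = 174.4569, v = 851.0·(-0.18974)/0.77549 + 235.8 = 27.5822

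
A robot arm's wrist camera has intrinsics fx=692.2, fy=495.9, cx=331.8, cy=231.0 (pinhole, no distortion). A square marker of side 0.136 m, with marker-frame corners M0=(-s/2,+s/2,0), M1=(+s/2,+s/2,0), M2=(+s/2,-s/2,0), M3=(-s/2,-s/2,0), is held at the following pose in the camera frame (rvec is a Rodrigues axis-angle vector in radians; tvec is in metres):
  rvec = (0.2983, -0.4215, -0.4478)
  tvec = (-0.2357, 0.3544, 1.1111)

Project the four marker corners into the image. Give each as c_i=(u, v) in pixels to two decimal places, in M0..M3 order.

Intrinsics K: fx=692.2, fy=495.9, cx=331.8, cy=231.0
Marker side s = 0.136 m; corners in marker frame (Z=0):
  M0 = (-0.0680, +0.0680, 0)
  M1 = (+0.0680, +0.0680, 0)
  M2 = (+0.0680, -0.0680, 0)
  M3 = (-0.0680, -0.0680, 0)
rvec = (0.2983, -0.4215, -0.4478), |rvec| = θ = 0.68350 rad = 39.162°
Rodrigues: sinθ=0.63151, 1−cosθ=0.22463; R = I + sinθ·[k]× + (1−cosθ)·[k]×²:
    [+0.81815 +0.35328 -0.45367]
    [-0.47420 +0.86079 -0.18485]
    [+0.32521 +0.36637 +0.87179]
t = (-0.2357, 0.3544, 1.1111) m
M0: Pc = R·M0+t = (-0.26731, +0.44518, +1.11390); u = 692.2·(-0.26731)/1.11390 + 331.8 = 165.6871, v = 495.9·(+0.44518)/1.11390 + 231.0 = 429.1908
M1: Pc = R·M1+t = (-0.15604, +0.38069, +1.15813); u = 692.2·(-0.15604)/1.15813 + 331.8 = 238.5352, v = 495.9·(+0.38069)/1.15813 + 231.0 = 394.0076
M2: Pc = R·M2+t = (-0.20409, +0.26362, +1.10830); u = 692.2·(-0.20409)/1.10830 + 331.8 = 204.3345, v = 495.9·(+0.26362)/1.10830 + 231.0 = 348.9548
M3: Pc = R·M3+t = (-0.31536, +0.32811, +1.06407); u = 692.2·(-0.31536)/1.06407 + 331.8 = 126.6537, v = 495.9·(+0.32811)/1.06407 + 231.0 = 383.9128

c0=(165.69, 429.19) c1=(238.54, 394.01) c2=(204.33, 348.95) c3=(126.65, 383.91)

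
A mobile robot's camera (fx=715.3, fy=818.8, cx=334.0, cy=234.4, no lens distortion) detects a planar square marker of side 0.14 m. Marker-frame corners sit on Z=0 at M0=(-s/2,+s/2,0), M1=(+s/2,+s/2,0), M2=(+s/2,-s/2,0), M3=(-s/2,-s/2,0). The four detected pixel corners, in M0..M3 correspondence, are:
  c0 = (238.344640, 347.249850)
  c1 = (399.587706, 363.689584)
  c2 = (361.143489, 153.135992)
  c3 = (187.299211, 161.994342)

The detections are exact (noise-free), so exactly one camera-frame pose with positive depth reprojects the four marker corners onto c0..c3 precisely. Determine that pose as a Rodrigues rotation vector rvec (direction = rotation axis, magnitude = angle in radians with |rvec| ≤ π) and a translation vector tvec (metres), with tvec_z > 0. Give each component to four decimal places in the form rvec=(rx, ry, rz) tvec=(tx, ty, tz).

Intrinsics K: fx=715.3, fy=818.8, cx=334.0, cy=234.4
Marker side s = 0.14 m; corners in marker frame (Z=0):
  M0 = (-0.0700, +0.0700, 0)
  M1 = (+0.0700, +0.0700, 0)
  M2 = (+0.0700, -0.0700, 0)
  M3 = (-0.0700, -0.0700, 0)
Detected image corners:
  c0 = (238.344640, 347.249850) px
  c1 = (399.587706, 363.689584) px
  c2 = (361.143489, 153.135992) px
  c3 = (187.299211, 161.994342) px
Planar DLT: solve 8×8 A·h = b for H (H[2,2]=1):
  H  [+918.99645 +555.38212 +292.38082]
  H  [-206.03399 +1609.12305 +261.83235]
  H  [-0.92811 +0.78509 +1.00000]
B = K⁻¹H; ‖b₁‖=1.952839, ‖b₂‖=1.952839; λ = 2/(‖b₁‖+‖b₂‖) = 0.512075, sign → tz>0 ⇒ λ=+0.512075
r₁ = λ·B[:,0] = (+0.87982,+0.00720,-0.47526); r₂ = λ·B[:,1] = (+0.20987,+0.89125,+0.40202)
r₃ = r₁×r₂ = (+0.42647,-0.45345,+0.78263); SVD([r₁ r₂ r₃]) → R = UVᵀ:
  R  [+0.87982 +0.20987 +0.42647]
  R  [+0.00720 +0.89125 -0.45345]
  R  [-0.47526 +0.40202 +0.78263]
t = (-0.02979, +0.01716, +0.51208) m
tr R = 2.553694; θ = arccos((tr R − 1)/2) = 0.681153 rad = 39.027°
axis k = ((R−Rᵀ)₃₂, (R−Rᵀ)₁₃, (R−Rᵀ)₂₁) / (2 sinθ) = (+0.679284, +0.716014, -0.160929)
rvec = θ·k = (+0.462696, +0.487715, -0.109617)

rvec=(0.4627, 0.4877, -0.1096) tvec=(-0.0298, 0.0172, 0.5121)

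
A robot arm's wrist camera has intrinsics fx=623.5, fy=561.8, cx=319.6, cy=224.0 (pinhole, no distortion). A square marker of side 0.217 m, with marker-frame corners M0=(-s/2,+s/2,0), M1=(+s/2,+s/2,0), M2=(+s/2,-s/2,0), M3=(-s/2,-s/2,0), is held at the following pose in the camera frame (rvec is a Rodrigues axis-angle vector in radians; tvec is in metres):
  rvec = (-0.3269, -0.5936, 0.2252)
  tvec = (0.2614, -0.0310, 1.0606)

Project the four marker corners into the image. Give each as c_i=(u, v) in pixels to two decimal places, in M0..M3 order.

c0=(423.87, 245.41) c1=(514.59, 277.14) c2=(514.57, 175.95) c3=(430.70, 135.92)

Intrinsics K: fx=623.5, fy=561.8, cx=319.6, cy=224.0
Marker side s = 0.217 m; corners in marker frame (Z=0):
  M0 = (-0.1085, +0.1085, 0)
  M1 = (+0.1085, +0.1085, 0)
  M2 = (+0.1085, -0.1085, 0)
  M3 = (-0.1085, -0.1085, 0)
rvec = (-0.3269, -0.5936, 0.2252), |rvec| = θ = 0.71410 rad = 40.915°
Rodrigues: sinθ=0.65494, 1−cosθ=0.24432; R = I + sinθ·[k]× + (1−cosθ)·[k]×²:
    [+0.80688 -0.11357 -0.57969]
    [+0.29951 +0.92450 +0.23577]
    [+0.50915 -0.36386 +0.77998]
t = (0.2614, -0.0310, 1.0606) m
M0: Pc = R·M0+t = (+0.16153, +0.03681, +0.96588); u = 623.5·(+0.16153)/0.96588 + 319.6 = 423.8724, v = 561.8·(+0.03681)/0.96588 + 224.0 = 245.4112
M1: Pc = R·M1+t = (+0.33662, +0.10181, +1.07636); u = 623.5·(+0.33662)/1.07636 + 319.6 = 514.5947, v = 561.8·(+0.10181)/1.07636 + 224.0 = 277.1367
M2: Pc = R·M2+t = (+0.36127, -0.09881, +1.15532); u = 623.5·(+0.36127)/1.15532 + 319.6 = 514.5685, v = 561.8·(-0.09881)/1.15532 + 224.0 = 175.9509
M3: Pc = R·M3+t = (+0.18618, -0.16381, +1.04484); u = 623.5·(+0.18618)/1.04484 + 319.6 = 430.6993, v = 561.8·(-0.16381)/1.04484 + 224.0 = 135.9230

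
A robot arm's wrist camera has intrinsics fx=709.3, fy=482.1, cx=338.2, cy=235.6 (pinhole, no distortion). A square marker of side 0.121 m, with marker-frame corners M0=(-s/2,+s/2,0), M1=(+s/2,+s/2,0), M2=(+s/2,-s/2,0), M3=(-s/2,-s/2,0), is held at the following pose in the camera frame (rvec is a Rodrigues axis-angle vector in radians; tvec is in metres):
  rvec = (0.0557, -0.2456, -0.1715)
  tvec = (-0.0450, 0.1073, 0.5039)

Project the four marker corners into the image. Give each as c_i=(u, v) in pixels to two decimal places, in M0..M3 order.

Intrinsics K: fx=709.3, fy=482.1, cx=338.2, cy=235.6
Marker side s = 0.121 m; corners in marker frame (Z=0):
  M0 = (-0.0605, +0.0605, 0)
  M1 = (+0.0605, +0.0605, 0)
  M2 = (+0.0605, -0.0605, 0)
  M3 = (-0.0605, -0.0605, 0)
rvec = (0.0557, -0.2456, -0.1715), |rvec| = θ = 0.30469 rad = 17.457°
Rodrigues: sinθ=0.29999, 1−cosθ=0.04606; R = I + sinθ·[k]× + (1−cosθ)·[k]×²:
    [+0.95548 +0.16207 -0.24656]
    [-0.17565 +0.98387 -0.03394]
    [+0.23708 +0.07574 +0.96853]
t = (-0.0450, 0.1073, 0.5039) m
M0: Pc = R·M0+t = (-0.09300, +0.17745, +0.49414); u = 709.3·(-0.09300)/0.49414 + 338.2 = 204.7036, v = 482.1·(+0.17745)/0.49414 + 235.6 = 408.7272
M1: Pc = R·M1+t = (+0.02261, +0.15620, +0.52283); u = 709.3·(+0.02261)/0.52283 + 338.2 = 368.8768, v = 482.1·(+0.15620)/0.52283 + 235.6 = 379.6304
M2: Pc = R·M2+t = (+0.00300, +0.03715, +0.51366); u = 709.3·(+0.00300)/0.51366 + 338.2 = 342.3443, v = 482.1·(+0.03715)/0.51366 + 235.6 = 270.4668
M3: Pc = R·M3+t = (-0.11261, +0.05840, +0.48497); u = 709.3·(-0.11261)/0.48497 + 338.2 = 173.4994, v = 482.1·(+0.05840)/0.48497 + 235.6 = 293.6564

c0=(204.70, 408.73) c1=(368.88, 379.63) c2=(342.34, 270.47) c3=(173.50, 293.66)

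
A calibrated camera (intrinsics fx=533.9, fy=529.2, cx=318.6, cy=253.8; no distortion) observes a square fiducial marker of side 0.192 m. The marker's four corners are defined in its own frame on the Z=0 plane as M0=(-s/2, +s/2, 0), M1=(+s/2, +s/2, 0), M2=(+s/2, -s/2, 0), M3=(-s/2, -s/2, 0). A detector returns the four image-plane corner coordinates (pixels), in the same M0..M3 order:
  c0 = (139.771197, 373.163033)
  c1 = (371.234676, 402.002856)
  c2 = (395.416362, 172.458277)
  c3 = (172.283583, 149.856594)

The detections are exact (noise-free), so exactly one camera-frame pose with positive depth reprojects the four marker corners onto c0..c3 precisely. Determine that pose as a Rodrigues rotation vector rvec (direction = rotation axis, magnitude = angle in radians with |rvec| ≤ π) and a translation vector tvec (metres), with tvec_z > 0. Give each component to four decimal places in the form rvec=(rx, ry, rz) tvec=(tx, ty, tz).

Intrinsics K: fx=533.9, fy=529.2, cx=318.6, cy=253.8
Marker side s = 0.192 m; corners in marker frame (Z=0):
  M0 = (-0.0960, +0.0960, 0)
  M1 = (+0.0960, +0.0960, 0)
  M2 = (+0.0960, -0.0960, 0)
  M3 = (-0.0960, -0.0960, 0)
Detected image corners:
  c0 = (139.771197, 373.163033) px
  c1 = (371.234676, 402.002856) px
  c2 = (395.416362, 172.458277) px
  c3 = (172.283583, 149.856594) px
Planar DLT: solve 8×8 A·h = b for H (H[2,2]=1):
  H  [+1151.02574 -203.40908 +268.64617]
  H  [+100.68753 +1122.62779 +271.98443]
  H  [-0.12011 -0.20587 +1.00000]
B = K⁻¹H; ‖b₁‖=2.244519, ‖b₂‖=2.244519; λ = 2/(‖b₁‖+‖b₂‖) = 0.445530, sign → tz>0 ⇒ λ=+0.445530
r₁ = λ·B[:,0] = (+0.99244,+0.11043,-0.05351); r₂ = λ·B[:,1] = (-0.11501,+0.98912,-0.09172)
r₃ = r₁×r₂ = (+0.04280,+0.09718,+0.99435); SVD([r₁ r₂ r₃]) → R = UVᵀ:
  R  [+0.99244 -0.11501 +0.04280]
  R  [+0.11043 +0.98912 +0.09718]
  R  [-0.05351 -0.09172 +0.99435]
t = (-0.04169, +0.01531, +0.44553) m
tr R = 2.975909; θ = arccos((tr R − 1)/2) = 0.155368 rad = 8.902°
axis k = ((R−Rᵀ)₃₂, (R−Rᵀ)₁₃, (R−Rᵀ)₂₁) / (2 sinθ) = (-0.610372, +0.311195, +0.728426)
rvec = θ·k = (-0.094832, +0.048350, +0.113174)

rvec=(-0.0948, 0.0483, 0.1132) tvec=(-0.0417, 0.0153, 0.4455)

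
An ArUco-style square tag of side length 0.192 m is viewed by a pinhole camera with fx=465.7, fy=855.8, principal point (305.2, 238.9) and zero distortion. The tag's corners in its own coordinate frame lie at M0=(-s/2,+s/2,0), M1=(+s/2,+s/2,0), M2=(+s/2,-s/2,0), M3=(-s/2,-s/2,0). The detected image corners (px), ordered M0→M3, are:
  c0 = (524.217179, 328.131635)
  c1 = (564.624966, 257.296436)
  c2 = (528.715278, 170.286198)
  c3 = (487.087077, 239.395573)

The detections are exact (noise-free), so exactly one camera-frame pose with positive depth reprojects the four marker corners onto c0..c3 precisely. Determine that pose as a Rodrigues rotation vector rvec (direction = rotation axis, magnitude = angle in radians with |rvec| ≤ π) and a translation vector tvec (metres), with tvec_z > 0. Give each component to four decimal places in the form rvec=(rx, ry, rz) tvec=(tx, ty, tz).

rvec=(-0.0129, -0.2052, -0.6754) tvec=(0.6936, 0.0164, 1.4597)

Intrinsics K: fx=465.7, fy=855.8, cx=305.2, cy=238.9
Marker side s = 0.192 m; corners in marker frame (Z=0):
  M0 = (-0.0960, +0.0960, 0)
  M1 = (+0.0960, +0.0960, 0)
  M2 = (+0.0960, -0.0960, 0)
  M3 = (-0.0960, -0.0960, 0)
Detected image corners:
  c0 = (524.217179, 328.131635) px
  c1 = (564.624966, 257.296436) px
  c2 = (528.715278, 170.286198) px
  c3 = (487.087077, 239.395573) px
Planar DLT: solve 8×8 A·h = b for H (H[2,2]=1):
  H  [+283.10929 +209.83822 +526.48667]
  H  [-331.60135 +466.91632 +248.49160]
  H  [+0.13206 +0.03739 +1.00000]
B = K⁻¹H; ‖b₁‖=0.685082, ‖b₂‖=0.685082; λ = 2/(‖b₁‖+‖b₂‖) = 1.459680, sign → tz>0 ⇒ λ=+1.459680
r₁ = λ·B[:,0] = (+0.76104,-0.61940,+0.19277); r₂ = λ·B[:,1] = (+0.62195,+0.78115,+0.05457)
r₃ = r₁×r₂ = (-0.18438,+0.07836,+0.97973); SVD([r₁ r₂ r₃]) → R = UVᵀ:
  R  [+0.76104 +0.62195 -0.18438]
  R  [-0.61940 +0.78115 +0.07836]
  R  [+0.19277 +0.05457 +0.97973]
t = (+0.69360, +0.01636, +1.45968) m
tr R = 2.521920; θ = arccos((tr R − 1)/2) = 0.706004 rad = 40.451°
axis k = ((R−Rᵀ)₃₂, (R−Rᵀ)₁₃, (R−Rᵀ)₂₁) / (2 sinθ) = (-0.018334, -0.290651, -0.956653)
rvec = θ·k = (-0.012944, -0.205201, -0.675402)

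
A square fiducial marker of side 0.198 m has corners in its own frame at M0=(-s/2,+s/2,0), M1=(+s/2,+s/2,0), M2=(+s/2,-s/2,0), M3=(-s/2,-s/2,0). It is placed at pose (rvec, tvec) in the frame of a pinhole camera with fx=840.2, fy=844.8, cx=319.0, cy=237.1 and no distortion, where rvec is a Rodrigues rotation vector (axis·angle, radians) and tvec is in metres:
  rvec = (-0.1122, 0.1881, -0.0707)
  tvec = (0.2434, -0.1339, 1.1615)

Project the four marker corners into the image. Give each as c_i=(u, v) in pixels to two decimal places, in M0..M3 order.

c0=(428.56, 217.00) c1=(576.09, 204.45) c2=(562.32, 61.56) c3=(418.09, 78.20)

Intrinsics K: fx=840.2, fy=844.8, cx=319.0, cy=237.1
Marker side s = 0.198 m; corners in marker frame (Z=0):
  M0 = (-0.0990, +0.0990, 0)
  M1 = (+0.0990, +0.0990, 0)
  M2 = (+0.0990, -0.0990, 0)
  M3 = (-0.0990, -0.0990, 0)
rvec = (-0.1122, 0.1881, -0.0707), |rvec| = θ = 0.23015 rad = 13.187°
Rodrigues: sinθ=0.22812, 1−cosθ=0.02637; R = I + sinθ·[k]× + (1−cosθ)·[k]×²:
    [+0.97990 +0.05957 +0.19039]
    [-0.08058 +0.99125 +0.10459]
    [-0.18250 -0.11783 +0.97612]
t = (0.2434, -0.1339, 1.1615) m
M0: Pc = R·M0+t = (+0.15229, -0.02779, +1.16790); u = 840.2·(+0.15229)/1.16790 + 319.0 = 428.5572, v = 844.8·(-0.02779)/1.16790 + 237.1 = 216.9989
M1: Pc = R·M1+t = (+0.34631, -0.04374, +1.13177); u = 840.2·(+0.34631)/1.13177 + 319.0 = 576.0913, v = 844.8·(-0.04374)/1.13177 + 237.1 = 204.4472
M2: Pc = R·M2+t = (+0.33451, -0.24001, +1.15510); u = 840.2·(+0.33451)/1.15510 + 319.0 = 562.3189, v = 844.8·(-0.24001)/1.15510 + 237.1 = 61.5640
M3: Pc = R·M3+t = (+0.14049, -0.22406, +1.19123); u = 840.2·(+0.14049)/1.19123 + 319.0 = 418.0921, v = 844.8·(-0.22406)/1.19123 + 237.1 = 78.2040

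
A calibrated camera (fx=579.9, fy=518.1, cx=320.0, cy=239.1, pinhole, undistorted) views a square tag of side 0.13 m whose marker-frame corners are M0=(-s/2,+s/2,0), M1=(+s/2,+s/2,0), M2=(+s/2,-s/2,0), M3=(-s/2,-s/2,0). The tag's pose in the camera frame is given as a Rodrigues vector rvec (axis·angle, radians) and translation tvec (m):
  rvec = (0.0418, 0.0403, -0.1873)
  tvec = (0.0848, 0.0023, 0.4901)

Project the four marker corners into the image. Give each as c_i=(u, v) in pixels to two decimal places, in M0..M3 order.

Intrinsics K: fx=579.9, fy=518.1, cx=320.0, cy=239.1
Marker side s = 0.13 m; corners in marker frame (Z=0):
  M0 = (-0.0650, +0.0650, 0)
  M1 = (+0.0650, +0.0650, 0)
  M2 = (+0.0650, -0.0650, 0)
  M3 = (-0.0650, -0.0650, 0)
rvec = (0.0418, 0.0403, -0.1873), |rvec| = θ = 0.19609 rad = 11.235°
Rodrigues: sinθ=0.19484, 1−cosθ=0.01916; R = I + sinθ·[k]× + (1−cosθ)·[k]×²:
    [+0.98171 +0.18694 +0.03614]
    [-0.18526 +0.98164 -0.04529]
    [-0.04394 +0.03777 +0.99832]
t = (0.0848, 0.0023, 0.4901) m
M0: Pc = R·M0+t = (+0.03314, +0.07815, +0.49541); u = 579.9·(+0.03314)/0.49541 + 320.0 = 358.7921, v = 518.1·(+0.07815)/0.49541 + 239.1 = 320.8280
M1: Pc = R·M1+t = (+0.16076, +0.05406, +0.48970); u = 579.9·(+0.16076)/0.48970 + 320.0 = 510.3741, v = 518.1·(+0.05406)/0.48970 + 239.1 = 296.3005
M2: Pc = R·M2+t = (+0.13646, -0.07355, +0.48479); u = 579.9·(+0.13646)/0.48479 + 320.0 = 483.2319, v = 518.1·(-0.07355)/0.48479 + 239.1 = 160.4972
M3: Pc = R·M3+t = (+0.00884, -0.04946, +0.49050); u = 579.9·(+0.00884)/0.49050 + 320.0 = 330.4487, v = 518.1·(-0.04946)/0.49050 + 239.1 = 186.8519

c0=(358.79, 320.83) c1=(510.37, 296.30) c2=(483.23, 160.50) c3=(330.45, 186.85)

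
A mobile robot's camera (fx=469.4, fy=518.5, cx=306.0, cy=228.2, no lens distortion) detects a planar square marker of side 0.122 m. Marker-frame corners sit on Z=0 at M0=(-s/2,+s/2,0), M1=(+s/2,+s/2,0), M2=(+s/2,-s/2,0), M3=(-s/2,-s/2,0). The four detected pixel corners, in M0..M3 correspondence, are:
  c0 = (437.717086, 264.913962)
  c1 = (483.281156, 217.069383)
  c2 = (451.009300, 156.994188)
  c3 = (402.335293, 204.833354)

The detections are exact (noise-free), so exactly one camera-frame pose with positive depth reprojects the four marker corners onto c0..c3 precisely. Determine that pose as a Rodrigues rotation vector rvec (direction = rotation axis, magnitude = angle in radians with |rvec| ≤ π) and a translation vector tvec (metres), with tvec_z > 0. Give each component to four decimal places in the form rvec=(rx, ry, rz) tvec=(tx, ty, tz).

rvec=(0.2013, -0.3194, -0.6615) tvec=(0.2426, -0.0270, 0.8231)

Intrinsics K: fx=469.4, fy=518.5, cx=306.0, cy=228.2
Marker side s = 0.122 m; corners in marker frame (Z=0):
  M0 = (-0.0610, +0.0610, 0)
  M1 = (+0.0610, +0.0610, 0)
  M2 = (+0.0610, -0.0610, 0)
  M3 = (-0.0610, -0.0610, 0)
Detected image corners:
  c0 = (437.717086, 264.913962) px
  c1 = (483.281156, 217.069383) px
  c2 = (451.009300, 156.994188) px
  c3 = (402.335293, 204.833354) px
Planar DLT: solve 8×8 A·h = b for H (H[2,2]=1):
  H  [+507.75338 +429.59462 +444.33510]
  H  [-334.22387 +564.98329 +211.18218]
  H  [+0.27458 +0.34388 +1.00000]
B = K⁻¹H; ‖b₁‖=1.214983, ‖b₂‖=1.214983; λ = 2/(‖b₁‖+‖b₂‖) = 0.823057, sign → tz>0 ⇒ λ=+0.823057
r₁ = λ·B[:,0] = (+0.74298,-0.63000,+0.22599); r₂ = λ·B[:,1] = (+0.56875,+0.77228,+0.28303)
r₃ = r₁×r₂ = (-0.35284,-0.08175,+0.93211); SVD([r₁ r₂ r₃]) → R = UVᵀ:
  R  [+0.74298 +0.56875 -0.35284]
  R  [-0.63000 +0.77228 -0.08175]
  R  [+0.22599 +0.28303 +0.93211]
t = (+0.24256, -0.02701, +0.82306) m
tr R = 2.447365; θ = arccos((tr R − 1)/2) = 0.761673 rad = 43.641°
axis k = ((R−Rᵀ)₃₂, (R−Rᵀ)₁₃, (R−Rᵀ)₂₁) / (2 sinθ) = (+0.264284, -0.419364, -0.868498)
rvec = θ·k = (+0.201298, -0.319418, -0.661511)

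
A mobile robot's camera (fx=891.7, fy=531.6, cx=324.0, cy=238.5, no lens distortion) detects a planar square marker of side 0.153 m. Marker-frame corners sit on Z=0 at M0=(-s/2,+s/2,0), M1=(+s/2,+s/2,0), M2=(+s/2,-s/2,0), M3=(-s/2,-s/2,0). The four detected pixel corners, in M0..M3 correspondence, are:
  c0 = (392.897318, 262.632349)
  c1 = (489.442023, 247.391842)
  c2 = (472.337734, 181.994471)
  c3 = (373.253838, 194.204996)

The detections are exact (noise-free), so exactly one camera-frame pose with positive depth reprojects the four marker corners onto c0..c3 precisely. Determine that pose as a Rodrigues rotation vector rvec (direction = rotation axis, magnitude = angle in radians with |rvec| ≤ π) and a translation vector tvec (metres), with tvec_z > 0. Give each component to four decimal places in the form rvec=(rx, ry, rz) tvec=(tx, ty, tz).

Intrinsics K: fx=891.7, fy=531.6, cx=324.0, cy=238.5
Marker side s = 0.153 m; corners in marker frame (Z=0):
  M0 = (-0.0765, +0.0765, 0)
  M1 = (+0.0765, +0.0765, 0)
  M2 = (+0.0765, -0.0765, 0)
  M3 = (-0.0765, -0.0765, 0)
Detected image corners:
  c0 = (392.897318, 262.632349) px
  c1 = (489.442023, 247.391842) px
  c2 = (472.337734, 181.994471) px
  c3 = (373.253838, 194.204996) px
Planar DLT: solve 8×8 A·h = b for H (H[2,2]=1):
  H  [+776.82487 +167.33781 +433.25155]
  H  [-19.22744 +461.43028 +221.66983]
  H  [+0.31850 +0.10984 +1.00000]
B = K⁻¹H; ‖b₁‖=0.839168, ‖b₂‖=0.839168; λ = 2/(‖b₁‖+‖b₂‖) = 1.191656, sign → tz>0 ⇒ λ=+1.191656
r₁ = λ·B[:,0] = (+0.90023,-0.21338,+0.37954); r₂ = λ·B[:,1] = (+0.17607,+0.97564,+0.13089)
r₃ = r₁×r₂ = (-0.39822,-0.05101,+0.91587); SVD([r₁ r₂ r₃]) → R = UVᵀ:
  R  [+0.90023 +0.17607 -0.39822]
  R  [-0.21338 +0.97564 -0.05101]
  R  [+0.37954 +0.13089 +0.91587]
t = (+0.14600, -0.03773, +1.19166) m
tr R = 2.791739; θ = arccos((tr R − 1)/2) = 0.460412 rad = 26.380°
axis k = ((R−Rᵀ)₃₂, (R−Rᵀ)₁₃, (R−Rᵀ)₂₁) / (2 sinθ) = (+0.204697, -0.875233, -0.438254)
rvec = θ·k = (+0.094245, -0.402968, -0.201778)

rvec=(0.0942, -0.4030, -0.2018) tvec=(0.1460, -0.0377, 1.1917)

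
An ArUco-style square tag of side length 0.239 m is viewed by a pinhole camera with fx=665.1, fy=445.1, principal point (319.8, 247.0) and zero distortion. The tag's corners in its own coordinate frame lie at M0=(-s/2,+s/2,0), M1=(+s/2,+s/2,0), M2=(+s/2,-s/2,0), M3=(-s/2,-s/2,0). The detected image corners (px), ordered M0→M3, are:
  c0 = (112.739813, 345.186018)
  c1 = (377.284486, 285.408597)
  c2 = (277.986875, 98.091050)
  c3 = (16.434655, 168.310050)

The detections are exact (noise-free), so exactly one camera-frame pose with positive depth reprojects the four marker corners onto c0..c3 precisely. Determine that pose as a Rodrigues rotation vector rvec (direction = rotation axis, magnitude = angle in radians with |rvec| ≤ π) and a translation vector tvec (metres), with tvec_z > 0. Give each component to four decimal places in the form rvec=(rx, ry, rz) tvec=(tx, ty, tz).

Intrinsics K: fx=665.1, fy=445.1, cx=319.8, cy=247.0
Marker side s = 0.239 m; corners in marker frame (Z=0):
  M0 = (-0.1195, +0.1195, 0)
  M1 = (+0.1195, +0.1195, 0)
  M2 = (+0.1195, -0.1195, 0)
  M3 = (-0.1195, -0.1195, 0)
Detected image corners:
  c0 = (112.739813, 345.186018) px
  c1 = (377.284486, 285.408597) px
  c2 = (277.986875, 98.091050) px
  c3 = (16.434655, 168.310050) px
Planar DLT: solve 8×8 A·h = b for H (H[2,2]=1):
  H  [+1056.16864 +416.24415 +192.76129]
  H  [-322.72496 +769.55554 +225.52940]
  H  [-0.22681 +0.03673 +1.00000]
B = K⁻¹H; ‖b₁‖=1.813954, ‖b₂‖=1.813954; λ = 2/(‖b₁‖+‖b₂‖) = 0.551282, sign → tz>0 ⇒ λ=+0.551282
r₁ = λ·B[:,0] = (+0.93555,-0.33033,-0.12504); r₂ = λ·B[:,1] = (+0.33528,+0.94190,+0.02025)
r₃ = r₁×r₂ = (+0.11108,-0.06086,+0.99195); SVD([r₁ r₂ r₃]) → R = UVᵀ:
  R  [+0.93555 +0.33528 +0.11108]
  R  [-0.33033 +0.94190 -0.06086]
  R  [-0.12504 +0.02025 +0.99195]
t = (-0.10530, -0.02659, +0.55128) m
tr R = 2.869396; θ = arccos((tr R − 1)/2) = 0.363388 rad = 20.821°
axis k = ((R−Rᵀ)₃₂, (R−Rᵀ)₁₃, (R−Rᵀ)₂₁) / (2 sinθ) = (+0.114101, +0.332147, -0.936301)
rvec = θ·k = (+0.041463, +0.120698, -0.340241)

rvec=(0.0415, 0.1207, -0.3402) tvec=(-0.1053, -0.0266, 0.5513)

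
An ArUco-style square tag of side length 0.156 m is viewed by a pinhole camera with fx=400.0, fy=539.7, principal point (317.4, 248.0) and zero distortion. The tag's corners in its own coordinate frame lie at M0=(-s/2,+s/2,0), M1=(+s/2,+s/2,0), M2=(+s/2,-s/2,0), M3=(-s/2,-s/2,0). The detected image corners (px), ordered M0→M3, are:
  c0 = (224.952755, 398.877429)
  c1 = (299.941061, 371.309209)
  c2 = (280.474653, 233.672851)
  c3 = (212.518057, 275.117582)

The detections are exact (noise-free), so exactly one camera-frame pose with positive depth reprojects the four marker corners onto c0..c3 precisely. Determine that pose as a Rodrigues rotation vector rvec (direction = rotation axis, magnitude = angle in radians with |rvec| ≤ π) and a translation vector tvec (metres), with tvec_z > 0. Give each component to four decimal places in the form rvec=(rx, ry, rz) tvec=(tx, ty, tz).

rvec=(-0.2218, 0.5784, -0.2871) tvec=(-0.1030, 0.0823, 0.6299)

Intrinsics K: fx=400.0, fy=539.7, cx=317.4, cy=248.0
Marker side s = 0.156 m; corners in marker frame (Z=0):
  M0 = (-0.0780, +0.0780, 0)
  M1 = (+0.0780, +0.0780, 0)
  M2 = (+0.0780, -0.0780, 0)
  M3 = (-0.0780, -0.0780, 0)
Detected image corners:
  c0 = (224.952755, 398.877429) px
  c1 = (299.941061, 371.309209) px
  c2 = (280.474653, 233.672851) px
  c3 = (212.518057, 275.117582) px
Planar DLT: solve 8×8 A·h = b for H (H[2,2]=1):
  H  [+253.79414 -14.21475 +251.96053]
  H  [-478.54732 +690.46550 +318.51618]
  H  [-0.79996 -0.45214 +1.00000]
B = K⁻¹H; ‖b₁‖=1.587580, ‖b₂‖=1.587580; λ = 2/(‖b₁‖+‖b₂‖) = 0.629889, sign → tz>0 ⇒ λ=+0.629889
r₁ = λ·B[:,0] = (+0.79949,-0.32697,-0.50389); r₂ = λ·B[:,1] = (+0.20360,+0.93672,-0.28480)
r₃ = r₁×r₂ = (+0.56512,+0.12510,+0.81547); SVD([r₁ r₂ r₃]) → R = UVᵀ:
  R  [+0.79949 +0.20360 +0.56512]
  R  [-0.32697 +0.93672 +0.12510]
  R  [-0.50389 -0.28480 +0.81547]
t = (-0.10305, +0.08230, +0.62989) m
tr R = 2.551676; θ = arccos((tr R − 1)/2) = 0.682754 rad = 39.119°
axis k = ((R−Rᵀ)₃₂, (R−Rᵀ)₁₃, (R−Rᵀ)₂₁) / (2 sinθ) = (-0.324832, +0.847166, -0.420469)
rvec = θ·k = (-0.221781, +0.578406, -0.287077)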